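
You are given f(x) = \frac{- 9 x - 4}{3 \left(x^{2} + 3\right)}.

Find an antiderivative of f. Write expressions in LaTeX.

Any candidate F(x) must reproduce f(x) exactly when differentiated.
Check: d/dx[\frac{- 27 \log{\left(x^{2} + 3 \right)} - 8 \sqrt{3} \operatorname{atan}{\left(\frac{\sqrt{3} x}{3} \right)}}{18}] = \frac{- 9 x - 4}{3 x^{2} + 9}, which equals f(x).

An antiderivative is F(x) = \frac{- 27 \log{\left(x^{2} + 3 \right)} - 8 \sqrt{3} \operatorname{atan}{\left(\frac{\sqrt{3} x}{3} \right)}}{18}.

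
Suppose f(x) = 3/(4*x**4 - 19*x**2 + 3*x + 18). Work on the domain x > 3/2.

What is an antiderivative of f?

The denominator factors as (x + 1)*(x + 2)*(2*x - 3)**2; partial fractions split f into directly integrable pieces: -144/(1225*(2*x - 3)) + 12/(35*(2*x - 3)**2) - 3/(49*(x + 2)) + 3/(25*(x + 1)).
Check: d/dx[(-144*x*log(x - 3/2) + 294*x*log(x + 1) - 150*x*log(x + 2) + 216*log(x - 3/2) - 441*log(x + 1) + 225*log(x + 2) - 210)/(2450*x - 3675)] = 3/(4*x**4 - 19*x**2 + 3*x + 18) = f(x).

An antiderivative is F(x) = (-144*x*log(x - 3/2) + 294*x*log(x + 1) - 150*x*log(x + 2) + 216*log(x - 3/2) - 441*log(x + 1) + 225*log(x + 2) - 210)/(2450*x - 3675).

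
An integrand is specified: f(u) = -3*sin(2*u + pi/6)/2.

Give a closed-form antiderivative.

An antiderivative is F(u) = 3*cos(2*u + pi/6)/4.

A first test for any F(u): its u-derivative must equal f(u) identically.
Check: d/du[3*cos(2*u + pi/6)/4] = -3*sin(2*u + pi/6)/2 = f(u).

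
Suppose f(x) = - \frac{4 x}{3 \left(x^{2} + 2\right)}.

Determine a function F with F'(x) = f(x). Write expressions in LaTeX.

The substitution u = x^{2} + 2 works: f is exactly (dF/du)*(du/dx) for that inner function.
Check: d/dx[- \frac{2 \log{\left(x^{2} + 2 \right)}}{3}] = - \frac{4 x}{3 x^{2} + 6}, which equals f(x).

An antiderivative is F(x) = - \frac{2 \log{\left(x^{2} + 2 \right)}}{3}.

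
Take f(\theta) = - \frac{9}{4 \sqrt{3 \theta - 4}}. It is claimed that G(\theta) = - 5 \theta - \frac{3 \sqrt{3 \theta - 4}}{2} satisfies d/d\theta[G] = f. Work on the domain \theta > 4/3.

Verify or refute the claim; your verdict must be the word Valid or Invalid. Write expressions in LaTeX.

d/d\theta[G] = \frac{- 20 \sqrt{3 \theta - 4} - 9}{4 \sqrt{3 \theta - 4}}
d/d\theta[G] - f(\theta) = -5 != 0.

Invalid: d/d\theta[G] - f = -5, which is not 0.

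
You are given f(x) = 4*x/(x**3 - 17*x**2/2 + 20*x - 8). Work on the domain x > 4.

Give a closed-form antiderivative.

An antiderivative is F(x) = -8*log(x - 4)/49 + 8*log(x - 1/2)/49 - 32/(7*x - 28).

Factor the denominator ((x - 4)**2*(2*x - 1)) and decompose: f = 16/(49*(2*x - 1)) - 8/(49*(x - 4)) + 32/(7*(x - 4)**2); each piece integrates to a log, atan, or power term.
Check: d/dx[-8*log(x - 4)/49 + 8*log(x - 1/2)/49 - 32/(7*x - 28)] = 8*x/(2*x**3 - 17*x**2 + 40*x - 16), which equals f(x).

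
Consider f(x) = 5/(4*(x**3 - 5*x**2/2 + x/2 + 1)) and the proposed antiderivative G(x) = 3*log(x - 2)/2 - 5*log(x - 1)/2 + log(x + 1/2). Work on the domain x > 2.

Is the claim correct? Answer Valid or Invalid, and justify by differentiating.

d/dx[G] = 15/(4*x**3 - 10*x**2 + 2*x + 4)
d/dx[G] - f(x) = 5/(2*x**3 - 5*x**2 + x + 2) != 0.

Invalid: d/dx[G] - f = 5/(2*x**3 - 5*x**2 + x + 2), which is not 0.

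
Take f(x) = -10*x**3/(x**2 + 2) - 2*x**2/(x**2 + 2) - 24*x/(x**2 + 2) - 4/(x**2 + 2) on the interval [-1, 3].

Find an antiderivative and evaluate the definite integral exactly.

Antiderivative: F(x) = -5*x**2 - 2*x - 2*log(x**2/2 + 1); value = -48 - 2*log(11/2) + 2*log(3/2)

The integrand splits into summands that can be handled one at a time.
F(x) = -5*x**2 - 2*x - 2*log(x**2/2 + 1) is an antiderivative of f.
Check: d/dx[-5*x**2 - 2*x - 2*log(x**2/2 + 1)] = (-10*x**3 - 2*x**2 - 24*x - 4)/(x**2 + 2), which equals f(x).
F(3) = -51 - 2*log(11/2); F(-1) = -3 - 2*log(3/2).
Integral = F(3) - F(-1) = -48 - 2*log(11/2) + 2*log(3/2).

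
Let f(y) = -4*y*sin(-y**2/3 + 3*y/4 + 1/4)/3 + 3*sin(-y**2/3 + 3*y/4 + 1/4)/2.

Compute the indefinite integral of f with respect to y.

F(y) = -2*cos(-y**2/3 + 3*y/4 + 1/4) + C

f matches the chain-rule pattern g'(h)*h' with inner function h(y) = -y**2/3 + 3*y/4 + 1/4; substituting u = h(y) collapses the integral.
Check: d/dy[-2*cos(-y**2/3 + 3*y/4 + 1/4)] = -4*y*sin(-y**2/3 + 3*y/4 + 1/4)/3 + 3*sin(-y**2/3 + 3*y/4 + 1/4)/2 = f(y).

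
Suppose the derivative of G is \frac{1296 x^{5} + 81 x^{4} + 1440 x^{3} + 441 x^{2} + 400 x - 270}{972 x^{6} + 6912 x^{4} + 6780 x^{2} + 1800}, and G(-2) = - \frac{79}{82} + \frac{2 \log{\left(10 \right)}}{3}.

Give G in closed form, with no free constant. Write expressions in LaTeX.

G(x) = \frac{72 x^{2} \log{\left(x^{2} + 6 \right)} - 108 x^{2} - 9 x + 40 \log{\left(x^{2} + 6 \right)} - 60}{12 \left(9 x^{2} + 5\right)}

A candidate passes only if d/dx[G] lands on the given G'(x) exactly.
A general antiderivative is - \frac{x}{4 \left(3 x^{2} + \frac{5}{3}\right)} + \frac{2 \log{\left(x^{2} + 6 \right)}}{3} + C.
The condition gives C = - \frac{79}{82} + \frac{2 \log{\left(10 \right)}}{3} - (\frac{3}{82} + \frac{2 \log{\left(10 \right)}}{3}) = -1.
So G(x) = \frac{72 x^{2} \log{\left(x^{2} + 6 \right)} - 108 x^{2} - 9 x + 40 \log{\left(x^{2} + 6 \right)} - 60}{12 \left(9 x^{2} + 5\right)}.
Check: d/dx[\frac{72 x^{2} \log{\left(x^{2} + 6 \right)} - 108 x^{2} - 9 x + 40 \log{\left(x^{2} + 6 \right)} - 60}{12 \left(9 x^{2} + 5\right)}] = \frac{1296 x^{5} + 81 x^{4} + 1440 x^{3} + 441 x^{2} + 400 x - 270}{972 x^{6} + 6912 x^{4} + 6780 x^{2} + 1800} = G'(x).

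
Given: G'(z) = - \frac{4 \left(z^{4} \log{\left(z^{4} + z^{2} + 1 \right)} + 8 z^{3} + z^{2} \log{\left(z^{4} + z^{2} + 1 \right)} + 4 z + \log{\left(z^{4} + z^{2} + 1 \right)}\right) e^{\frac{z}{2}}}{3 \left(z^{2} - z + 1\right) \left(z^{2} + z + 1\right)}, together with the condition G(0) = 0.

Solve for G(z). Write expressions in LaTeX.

G(z) = - \frac{8 e^{\frac{z}{2}} \log{\left(z^{4} + z^{2} + 1 \right)}}{3}

G'(z) has the shape u'v + uv' for u = - \frac{8 e^{\frac{z}{2}}}{3} and v = \log{\left(z^{4} + z^{2} + 1 \right)} — it is the derivative of the product u*v.
A general antiderivative is - \frac{8 e^{\frac{z}{2}} \log{\left(z^{4} + z^{2} + 1 \right)}}{3} + C.
The condition gives C = 0 - (0) = 0.
So G(z) = - \frac{8 e^{\frac{z}{2}} \log{\left(z^{4} + z^{2} + 1 \right)}}{3}.
Check: d/dz[- \frac{8 e^{\frac{z}{2}} \log{\left(z^{4} + z^{2} + 1 \right)}}{3}] = \frac{- 4 z^{4} e^{\frac{z}{2}} \log{\left(z^{4} + z^{2} + 1 \right)} - 32 z^{3} e^{\frac{z}{2}} - 4 z^{2} e^{\frac{z}{2}} \log{\left(z^{4} + z^{2} + 1 \right)} - 16 z e^{\frac{z}{2}} - 4 e^{\frac{z}{2}} \log{\left(z^{4} + z^{2} + 1 \right)}}{3 z^{4} + 3 z^{2} + 3}, which equals G'(z).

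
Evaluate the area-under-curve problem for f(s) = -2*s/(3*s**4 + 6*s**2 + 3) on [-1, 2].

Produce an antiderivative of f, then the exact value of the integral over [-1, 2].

The substitution u = 3*s**2 + 3 works: f is exactly (dF/du)*(du/ds) for that inner function.
F(s) = 1/(3*s**2 + 3) is an antiderivative of f.
Check: d/ds[1/(3*s**2 + 3)] = -2*s/(3*s**4 + 6*s**2 + 3) = f(s).
F(2) = 1/15; F(-1) = 1/6.
Integral = F(2) - F(-1) = -1/10.

Antiderivative: F(s) = 1/(3*s**2 + 3); value = -1/10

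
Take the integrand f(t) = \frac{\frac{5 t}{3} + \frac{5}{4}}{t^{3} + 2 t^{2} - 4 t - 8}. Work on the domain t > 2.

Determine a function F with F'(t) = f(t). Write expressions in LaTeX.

The denominator factors as 12 \left(t - 2\right) \left(t + 2\right)^{2}; partial fractions split f into directly integrable pieces: - \frac{55}{192 \left(t + 2\right)} + \frac{25}{48 \left(t + 2\right)^{2}} + \frac{55}{192 \left(t - 2\right)}.
Check: d/dt[\frac{55 \log{\left(t - 2 \right)}}{192} - \frac{55 \log{\left(t + 2 \right)}}{192} - \frac{25}{48 t + 96}] = \frac{20 t + 15}{12 t^{3} + 24 t^{2} - 48 t - 96}, which equals f(t).

An antiderivative is F(t) = \frac{55 \log{\left(t - 2 \right)}}{192} - \frac{55 \log{\left(t + 2 \right)}}{192} - \frac{25}{48 t + 96}.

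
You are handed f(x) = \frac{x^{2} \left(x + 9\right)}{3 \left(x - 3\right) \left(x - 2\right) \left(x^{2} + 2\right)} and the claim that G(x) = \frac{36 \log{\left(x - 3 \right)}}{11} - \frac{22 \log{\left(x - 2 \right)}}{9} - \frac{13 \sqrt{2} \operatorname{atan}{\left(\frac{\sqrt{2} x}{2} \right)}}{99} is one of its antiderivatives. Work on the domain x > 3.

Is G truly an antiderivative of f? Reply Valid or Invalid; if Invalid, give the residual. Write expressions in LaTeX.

Invalid: d/dx[G] - f = \frac{49 x}{99 x^{2} + 198}, which is not 0.

d/dx[G] = \frac{82 x^{3} + 52 x^{2} + 294 x}{99 x^{4} - 495 x^{3} + 792 x^{2} - 990 x + 1188}
d/dx[G] - f(x) = \frac{49 x}{99 x^{2} + 198} != 0.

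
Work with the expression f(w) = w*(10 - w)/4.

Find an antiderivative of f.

Any candidate F(w) must reproduce f(w) exactly when differentiated.
Check: d/dw[-w**3/12 + 5*w**2/4] = -w**2/4 + 5*w/2, which equals f(w).

An antiderivative is F(w) = -w**3/12 + 5*w**2/4.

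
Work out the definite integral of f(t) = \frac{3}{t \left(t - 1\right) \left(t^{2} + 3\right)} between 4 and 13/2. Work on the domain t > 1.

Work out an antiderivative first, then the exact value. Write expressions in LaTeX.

Factor the denominator (t \left(t - 1\right) \left(t^{2} + 3\right)) and decompose: f = \frac{t - 3}{4 \left(t^{2} + 3\right)} + \frac{3}{4 \left(t - 1\right)} - \frac{1}{t}; each piece integrates to a log, atan, or power term.
F(t) = - \log{\left(t \right)} + \frac{3 \log{\left(t - 1 \right)}}{4} + \frac{\log{\left(t^{2} + 3 \right)}}{8} - \frac{\sqrt{3} \operatorname{atan}{\left(\frac{\sqrt{3} t}{3} \right)}}{4} is an antiderivative of f.
Check: d/dt[- \log{\left(t \right)} + \frac{3 \log{\left(t - 1 \right)}}{4} + \frac{\log{\left(t^{2} + 3 \right)}}{8} - \frac{\sqrt{3} \operatorname{atan}{\left(\frac{\sqrt{3} t}{3} \right)}}{4}] = \frac{3}{t^{4} - t^{3} + 3 t^{2} - 3 t}, which equals f(t).
F(13/2) = - \log{\left(\frac{13}{2} \right)} - \frac{\sqrt{3} \operatorname{atan}{\left(\frac{13 \sqrt{3}}{6} \right)}}{4} + \frac{\log{\left(\frac{181}{4} \right)}}{8} + \frac{3 \log{\left(\frac{11}{2} \right)}}{4}; F(4) = - \log{\left(4 \right)} - \frac{\sqrt{3} \operatorname{atan}{\left(\frac{4 \sqrt{3}}{3} \right)}}{4} + \frac{\log{\left(19 \right)}}{8} + \frac{3 \log{\left(3 \right)}}{4}.
Integral = F(13/2) - F(4) = - \log{\left(\frac{13}{2} \right)} - \frac{3 \log{\left(3 \right)}}{4} - \frac{\sqrt{3} \operatorname{atan}{\left(\frac{13 \sqrt{3}}{6} \right)}}{4} - \frac{\log{\left(19 \right)}}{8} + \frac{\log{\left(\frac{181}{4} \right)}}{8} + \frac{\sqrt{3} \operatorname{atan}{\left(\frac{4 \sqrt{3}}{3} \right)}}{4} + \frac{3 \log{\left(\frac{11}{2} \right)}}{4} + \log{\left(4 \right)}.

Antiderivative: F(t) = - \log{\left(t \right)} + \frac{3 \log{\left(t - 1 \right)}}{4} + \frac{\log{\left(t^{2} + 3 \right)}}{8} - \frac{\sqrt{3} \operatorname{atan}{\left(\frac{\sqrt{3} t}{3} \right)}}{4}; value = - \log{\left(\frac{13}{2} \right)} - \frac{3 \log{\left(3 \right)}}{4} - \frac{\sqrt{3} \operatorname{atan}{\left(\frac{13 \sqrt{3}}{6} \right)}}{4} - \frac{\log{\left(19 \right)}}{8} + \frac{\log{\left(\frac{181}{4} \right)}}{8} + \frac{\sqrt{3} \operatorname{atan}{\left(\frac{4 \sqrt{3}}{3} \right)}}{4} + \frac{3 \log{\left(\frac{11}{2} \right)}}{4} + \log{\left(4 \right)}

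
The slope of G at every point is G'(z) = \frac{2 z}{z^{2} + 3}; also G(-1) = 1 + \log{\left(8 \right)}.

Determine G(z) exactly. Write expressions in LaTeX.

G'(z) matches the chain-rule pattern g'(h)*h' with inner function h(z) = 2 z^{2} + 6; substituting u = h(z) collapses the integral.
A general antiderivative is \log{\left(2 z^{2} + 6 \right)} + C.
The condition gives C = 1 + \log{\left(8 \right)} - (\log{\left(8 \right)}) = 1.
So G(z) = \log{\left(2 z^{2} + 6 \right)} + 1.
Check: d/dz[\log{\left(2 z^{2} + 6 \right)} + 1] = \frac{2 z}{z^{2} + 3} = G'(z).

G(z) = \log{\left(2 z^{2} + 6 \right)} + 1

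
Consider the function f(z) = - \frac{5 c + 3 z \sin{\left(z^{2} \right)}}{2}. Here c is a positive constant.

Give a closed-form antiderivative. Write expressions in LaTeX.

An antiderivative is F(z) = - \frac{5 c z}{2} + \frac{3 \cos{\left(z^{2} \right)}}{4}.

A candidate is checked by its d/dz: the result must match f(z).
Check: d/dz[- \frac{5 c z}{2} + \frac{3 \cos{\left(z^{2} \right)}}{4}] = - \frac{5 c}{2} - \frac{3 z \sin{\left(z^{2} \right)}}{2}, which equals f(z).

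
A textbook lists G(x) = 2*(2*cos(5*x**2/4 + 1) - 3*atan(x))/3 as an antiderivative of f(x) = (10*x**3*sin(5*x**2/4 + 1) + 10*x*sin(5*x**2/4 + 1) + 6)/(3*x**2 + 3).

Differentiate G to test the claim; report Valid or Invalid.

Invalid: d/dx[G] - f = (-20*x**3*sin(5*x**2/4 + 1) - 20*x*sin(5*x**2/4 + 1) - 12)/(3*x**2 + 3), which is not 0.

d/dx[G] = (-10*x**3*sin(5*x**2/4 + 1) - 10*x*sin(5*x**2/4 + 1) - 6)/(3*x**2 + 3)
d/dx[G] - f(x) = (-20*x**3*sin(5*x**2/4 + 1) - 20*x*sin(5*x**2/4 + 1) - 12)/(3*x**2 + 3) != 0.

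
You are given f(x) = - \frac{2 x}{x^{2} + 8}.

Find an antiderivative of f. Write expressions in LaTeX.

An antiderivative is F(x) = - \log{\left(\frac{x^{2}}{2} + 4 \right)}.

The substitution u = \frac{x^{2}}{2} + 4 works: f is exactly (dF/du)*(du/dx) for that inner function.
Check: d/dx[- \log{\left(\frac{x^{2}}{2} + 4 \right)}] = - \frac{2 x}{x^{2} + 8} = f(x).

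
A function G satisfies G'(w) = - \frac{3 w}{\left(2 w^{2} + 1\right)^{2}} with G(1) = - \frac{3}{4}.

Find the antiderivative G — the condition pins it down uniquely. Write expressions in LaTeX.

G'(w) matches the chain-rule pattern g'(h)*h' with inner function h(w) = 4 w^{2} + 2; substituting u = h(w) collapses the integral.
A general antiderivative is \frac{3}{2 \left(4 w^{2} + 2\right)} + C.
The condition gives C = - \frac{3}{4} - (\frac{1}{4}) = -1.
So G(w) = -1 + \frac{3}{2 \left(4 w^{2} + 2\right)}.
Check: d/dw[-1 + \frac{3}{2 \left(4 w^{2} + 2\right)}] = - \frac{3 w}{4 w^{4} + 4 w^{2} + 1}, which equals G'(w).

G(w) = -1 + \frac{3}{2 \left(4 w^{2} + 2\right)}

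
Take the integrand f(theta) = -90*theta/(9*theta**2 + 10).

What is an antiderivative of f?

An antiderivative is F(theta) = -5*log(3*theta**2/2 + 5/3).

The substitution u = 3*theta**2/2 + 5/3 works: f is exactly (dF/du)*(du/dtheta) for that inner function.
Check: d/dtheta[-5*log(3*theta**2/2 + 5/3)] = -90*theta/(9*theta**2 + 10) = f(theta).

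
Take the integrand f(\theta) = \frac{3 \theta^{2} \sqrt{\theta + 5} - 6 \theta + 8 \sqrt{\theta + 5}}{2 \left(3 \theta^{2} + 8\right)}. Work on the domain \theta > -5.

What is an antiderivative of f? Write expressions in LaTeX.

An antiderivative is F(\theta) = \frac{\left(\theta + 5\right)^{\frac{3}{2}}}{3} - \frac{\log{\left(\frac{3 \theta^{2}}{2} + 4 \right)}}{2}.

A first test for any F(\theta): its \theta-derivative must equal f(\theta) identically.
Check: d/d\theta[\frac{\left(\theta + 5\right)^{\frac{3}{2}}}{3} - \frac{\log{\left(\frac{3 \theta^{2}}{2} + 4 \right)}}{2}] = \frac{3 \theta^{2} \sqrt{\theta + 5} - 6 \theta + 8 \sqrt{\theta + 5}}{6 \theta^{2} + 16}, which equals f(\theta).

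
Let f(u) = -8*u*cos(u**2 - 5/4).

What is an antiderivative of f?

An antiderivative is F(u) = -4*sin(u**2 - 5/4).

f matches the chain-rule pattern g'(h)*h' with inner function h(u) = u**2 - 5/4; substituting w = h(u) collapses the integral.
Check: d/du[-4*sin(u**2 - 5/4)] = -8*u*cos(u**2 - 5/4) = f(u).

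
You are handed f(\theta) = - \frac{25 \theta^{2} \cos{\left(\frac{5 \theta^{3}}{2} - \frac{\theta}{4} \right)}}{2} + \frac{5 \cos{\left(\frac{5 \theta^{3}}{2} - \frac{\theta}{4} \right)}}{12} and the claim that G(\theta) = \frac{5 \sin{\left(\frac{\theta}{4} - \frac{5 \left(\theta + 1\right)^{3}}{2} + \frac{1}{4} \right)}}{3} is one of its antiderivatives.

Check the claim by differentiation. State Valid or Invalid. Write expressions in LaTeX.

Invalid: d/d\theta[G] - f = \frac{25 \theta^{2} \cos{\left(\frac{5 \theta^{3}}{2} - \frac{\theta}{4} \right)}}{2} - \frac{25 \theta^{2} \cos{\left(\frac{5 \theta^{3}}{2} + \frac{15 \theta^{2}}{2} + \frac{29 \theta}{4} + \frac{9}{4} \right)}}{2} - 25 \theta \cos{\left(\frac{5 \theta^{3}}{2} + \frac{15 \theta^{2}}{2} + \frac{29 \theta}{4} + \frac{9}{4} \right)} - \frac{5 \cos{\left(\frac{5 \theta^{3}}{2} - \frac{\theta}{4} \right)}}{12} - \frac{145 \cos{\left(\frac{5 \theta^{3}}{2} + \frac{15 \theta^{2}}{2} + \frac{29 \theta}{4} + \frac{9}{4} \right)}}{12}, which is not 0.

d/d\theta[G] = - \frac{25 \theta^{2} \cos{\left(\frac{5 \theta^{3}}{2} + \frac{15 \theta^{2}}{2} + \frac{29 \theta}{4} + \frac{9}{4} \right)}}{2} - 25 \theta \cos{\left(\frac{5 \theta^{3}}{2} + \frac{15 \theta^{2}}{2} + \frac{29 \theta}{4} + \frac{9}{4} \right)} - \frac{145 \cos{\left(\frac{5 \theta^{3}}{2} + \frac{15 \theta^{2}}{2} + \frac{29 \theta}{4} + \frac{9}{4} \right)}}{12}
d/d\theta[G] - f(\theta) = \frac{25 \theta^{2} \cos{\left(\frac{5 \theta^{3}}{2} - \frac{\theta}{4} \right)}}{2} - \frac{25 \theta^{2} \cos{\left(\frac{5 \theta^{3}}{2} + \frac{15 \theta^{2}}{2} + \frac{29 \theta}{4} + \frac{9}{4} \right)}}{2} - 25 \theta \cos{\left(\frac{5 \theta^{3}}{2} + \frac{15 \theta^{2}}{2} + \frac{29 \theta}{4} + \frac{9}{4} \right)} - \frac{5 \cos{\left(\frac{5 \theta^{3}}{2} - \frac{\theta}{4} \right)}}{12} - \frac{145 \cos{\left(\frac{5 \theta^{3}}{2} + \frac{15 \theta^{2}}{2} + \frac{29 \theta}{4} + \frac{9}{4} \right)}}{12} != 0.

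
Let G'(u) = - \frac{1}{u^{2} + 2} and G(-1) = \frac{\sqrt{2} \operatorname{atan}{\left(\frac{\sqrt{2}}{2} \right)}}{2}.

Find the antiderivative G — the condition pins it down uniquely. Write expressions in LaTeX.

The proposed G(u) is checked by its d/du: the result must match the given G'(u).
A general antiderivative is - \frac{\sqrt{2} \operatorname{atan}{\left(\frac{\sqrt{2} u}{2} \right)}}{2} + C.
The condition gives C = \frac{\sqrt{2} \operatorname{atan}{\left(\frac{\sqrt{2}}{2} \right)}}{2} - (\frac{\sqrt{2} \operatorname{atan}{\left(\frac{\sqrt{2}}{2} \right)}}{2}) = 0.
So G(u) = - \frac{\sqrt{2} \operatorname{atan}{\left(\frac{\sqrt{2} u}{2} \right)}}{2}.
Check: d/du[- \frac{\sqrt{2} \operatorname{atan}{\left(\frac{\sqrt{2} u}{2} \right)}}{2}] = - \frac{1}{u^{2} + 2} = G'(u).

G(u) = - \frac{\sqrt{2} \operatorname{atan}{\left(\frac{\sqrt{2} u}{2} \right)}}{2}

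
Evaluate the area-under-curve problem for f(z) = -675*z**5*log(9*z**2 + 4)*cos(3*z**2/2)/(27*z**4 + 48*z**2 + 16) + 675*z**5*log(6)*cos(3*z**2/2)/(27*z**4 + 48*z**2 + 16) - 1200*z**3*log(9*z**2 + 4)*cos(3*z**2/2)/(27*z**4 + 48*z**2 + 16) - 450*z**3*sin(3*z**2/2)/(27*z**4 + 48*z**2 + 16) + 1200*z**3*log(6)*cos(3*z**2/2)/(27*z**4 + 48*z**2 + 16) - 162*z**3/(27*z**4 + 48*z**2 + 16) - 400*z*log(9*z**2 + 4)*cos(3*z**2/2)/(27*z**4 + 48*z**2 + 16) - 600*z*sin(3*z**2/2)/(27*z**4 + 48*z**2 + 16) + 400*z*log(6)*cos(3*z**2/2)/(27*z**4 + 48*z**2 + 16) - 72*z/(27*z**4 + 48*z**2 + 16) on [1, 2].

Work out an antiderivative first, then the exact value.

Antiderivative: F(z) = -25*log(3*z**2/2 + 2/3)*sin(3*z**2/2)/3 - 3*log(3*z**2/2 + 2); value = -3*log(8) + 3*log(7/2) - 25*log(20/3)*sin(6)/3 + 25*log(13/6)*sin(3/2)/3

Integrate term by term and add the pieces.
F(z) = -25*log(3*z**2/2 + 2/3)*sin(3*z**2/2)/3 - 3*log(3*z**2/2 + 2) is an antiderivative of f.
Check: d/dz[-25*log(3*z**2/2 + 2/3)*sin(3*z**2/2)/3 - 3*log(3*z**2/2 + 2)] = (-675*z**5*log(9*z**2 + 4)*cos(3*z**2/2) + 675*z**5*log(6)*cos(3*z**2/2) - 1200*z**3*log(9*z**2 + 4)*cos(3*z**2/2) - 450*z**3*sin(3*z**2/2) + 1200*z**3*log(6)*cos(3*z**2/2) - 162*z**3 - 400*z*log(9*z**2 + 4)*cos(3*z**2/2) - 600*z*sin(3*z**2/2) + 400*z*log(6)*cos(3*z**2/2) - 72*z)/(27*z**4 + 48*z**2 + 16), which equals f(z).
F(2) = -3*log(8) - 25*log(20/3)*sin(6)/3; F(1) = -25*log(13/6)*sin(3/2)/3 - 3*log(7/2).
Integral = F(2) - F(1) = -3*log(8) + 3*log(7/2) - 25*log(20/3)*sin(6)/3 + 25*log(13/6)*sin(3/2)/3.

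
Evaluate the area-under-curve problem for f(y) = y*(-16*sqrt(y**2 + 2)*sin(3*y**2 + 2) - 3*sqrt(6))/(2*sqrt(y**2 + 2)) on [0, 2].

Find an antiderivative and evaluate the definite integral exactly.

A candidate is checked by its d/dy: the result must match f(y).
F(y) = -3*sqrt(3*y**2/2 + 3) + 4*cos(3*y**2 + 2)/3 is an antiderivative of f.
Check: d/dy[-3*sqrt(3*y**2/2 + 3) + 4*cos(3*y**2 + 2)/3] = (-16*y*sqrt(y**2 + 2)*sin(3*y**2 + 2) - 3*sqrt(6)*y)/(2*sqrt(y**2 + 2)), which equals f(y).
F(2) = -9 + 4*cos(14)/3; F(0) = -3*sqrt(3) + 4*cos(2)/3.
Integral = F(2) - F(0) = -9 + 4*cos(14)/3 - 4*cos(2)/3 + 3*sqrt(3).

Antiderivative: F(y) = -3*sqrt(3*y**2/2 + 3) + 4*cos(3*y**2 + 2)/3; value = -9 + 4*cos(14)/3 - 4*cos(2)/3 + 3*sqrt(3)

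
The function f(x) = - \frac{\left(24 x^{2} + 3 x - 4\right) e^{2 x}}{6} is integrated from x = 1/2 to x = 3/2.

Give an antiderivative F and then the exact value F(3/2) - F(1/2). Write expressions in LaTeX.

f has the shape u'v + uv' for u = - 2 x^{2} + \frac{7 x}{4} - \frac{13}{24} and v = e^{2 x} — it is the derivative of the product u*v.
F(x) = \frac{\left(- 48 x^{2} + 42 x - 13\right) e^{2 x}}{24} is an antiderivative of f.
Check: d/dx[\frac{\left(- 48 x^{2} + 42 x - 13\right) e^{2 x}}{24}] = - 4 x^{2} e^{2 x} - \frac{x e^{2 x}}{2} + \frac{2 e^{2 x}}{3}, which equals f(x).
F(3/2) = - \frac{29 e^{3}}{12}; F(1/2) = - \frac{e}{6}.
Integral = F(3/2) - F(1/2) = - \frac{29 e^{3}}{12} + \frac{e}{6}.

Antiderivative: F(x) = \frac{\left(- 48 x^{2} + 42 x - 13\right) e^{2 x}}{24}; value = - \frac{29 e^{3}}{12} + \frac{e}{6}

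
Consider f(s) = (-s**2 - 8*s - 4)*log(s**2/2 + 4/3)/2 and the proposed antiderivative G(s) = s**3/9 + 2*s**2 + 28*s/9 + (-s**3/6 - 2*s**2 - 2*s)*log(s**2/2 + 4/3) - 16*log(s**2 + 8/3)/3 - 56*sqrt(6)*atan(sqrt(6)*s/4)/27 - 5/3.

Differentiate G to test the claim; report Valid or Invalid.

Valid - differentiating G returns exactly f.

d/ds[G] = -s**2*log(3*s**2 + 8)/2 + s**2*log(6)/2 - 4*s*log(3*s**2 + 8) + 4*s*log(6) - 2*log(3*s**2 + 8) + 2*log(6)
This equals f(s) exactly, so the claim holds.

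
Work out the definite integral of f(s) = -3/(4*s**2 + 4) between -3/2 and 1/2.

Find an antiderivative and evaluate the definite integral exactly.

For F(s) to be correct the identity F'(s) - f(s) = 0 must hold.
F(s) = -3*atan(s)/4 is an antiderivative of f.
Check: d/ds[-3*atan(s)/4] = -3/(4*s**2 + 4) = f(s).
F(1/2) = -3*atan(1/2)/4; F(-3/2) = 3*atan(3/2)/4.
Integral = F(1/2) - F(-3/2) = -3*atan(3/2)/4 - 3*atan(1/2)/4.

Antiderivative: F(s) = -3*atan(s)/4; value = -3*atan(3/2)/4 - 3*atan(1/2)/4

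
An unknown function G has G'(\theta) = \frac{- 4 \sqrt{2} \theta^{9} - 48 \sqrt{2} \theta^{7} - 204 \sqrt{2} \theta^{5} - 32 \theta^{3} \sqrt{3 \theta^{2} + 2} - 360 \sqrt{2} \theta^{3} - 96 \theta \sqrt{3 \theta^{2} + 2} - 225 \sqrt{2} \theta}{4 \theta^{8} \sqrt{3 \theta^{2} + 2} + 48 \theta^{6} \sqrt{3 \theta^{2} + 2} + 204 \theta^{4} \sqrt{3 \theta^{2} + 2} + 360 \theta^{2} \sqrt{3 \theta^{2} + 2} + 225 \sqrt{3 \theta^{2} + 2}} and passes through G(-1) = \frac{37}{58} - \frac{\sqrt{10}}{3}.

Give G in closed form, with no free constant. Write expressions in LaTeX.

G(\theta) = - \frac{4 \sqrt{2} \theta^{4} \sqrt{3 \theta^{2} + 2} - 6 \theta^{4} + 24 \sqrt{2} \theta^{2} \sqrt{3 \theta^{2} + 2} - 36 \theta^{2} + 30 \sqrt{2} \sqrt{3 \theta^{2} + 2} - 69}{6 \left(2 \theta^{4} + 12 \theta^{2} + 15\right)}

For G(\theta) to be correct, d/d\theta[G] must agree with the stated G'(\theta) identically.
A general antiderivative is - \frac{2 \sqrt{\frac{3 \theta^{2}}{2} + 1}}{3} + \frac{4}{3 \left(\frac{2 \theta^{4}}{3} + 4 \theta^{2} + 5\right)} + C.
The condition gives C = \frac{37}{58} - \frac{\sqrt{10}}{3} - (\frac{4}{29} - \frac{\sqrt{10}}{3}) = \frac{1}{2}.
So G(\theta) = - \frac{4 \sqrt{2} \theta^{4} \sqrt{3 \theta^{2} + 2} - 6 \theta^{4} + 24 \sqrt{2} \theta^{2} \sqrt{3 \theta^{2} + 2} - 36 \theta^{2} + 30 \sqrt{2} \sqrt{3 \theta^{2} + 2} - 69}{6 \left(2 \theta^{4} + 12 \theta^{2} + 15\right)}.
Check: d/d\theta[- \frac{4 \sqrt{2} \theta^{4} \sqrt{3 \theta^{2} + 2} - 6 \theta^{4} + 24 \sqrt{2} \theta^{2} \sqrt{3 \theta^{2} + 2} - 36 \theta^{2} + 30 \sqrt{2} \sqrt{3 \theta^{2} + 2} - 69}{6 \left(2 \theta^{4} + 12 \theta^{2} + 15\right)}] = \frac{- 4 \sqrt{2} \theta^{9} - 48 \sqrt{2} \theta^{7} - 204 \sqrt{2} \theta^{5} - 32 \theta^{3} \sqrt{3 \theta^{2} + 2} - 360 \sqrt{2} \theta^{3} - 96 \theta \sqrt{3 \theta^{2} + 2} - 225 \sqrt{2} \theta}{4 \theta^{8} \sqrt{3 \theta^{2} + 2} + 48 \theta^{6} \sqrt{3 \theta^{2} + 2} + 204 \theta^{4} \sqrt{3 \theta^{2} + 2} + 360 \theta^{2} \sqrt{3 \theta^{2} + 2} + 225 \sqrt{3 \theta^{2} + 2}} = G'(\theta).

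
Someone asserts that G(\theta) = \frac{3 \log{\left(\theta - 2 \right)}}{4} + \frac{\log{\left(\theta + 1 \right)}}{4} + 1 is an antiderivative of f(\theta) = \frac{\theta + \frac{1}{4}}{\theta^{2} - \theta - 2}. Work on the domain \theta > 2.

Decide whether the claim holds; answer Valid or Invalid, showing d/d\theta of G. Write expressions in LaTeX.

d/d\theta[G] = \frac{4 \theta + 1}{4 \theta^{2} - 4 \theta - 8}
This equals f(\theta) exactly, so the claim holds.

Valid: G'(\theta) = f(\theta).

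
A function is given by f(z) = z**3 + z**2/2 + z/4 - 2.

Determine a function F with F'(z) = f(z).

Integrate term by term and add the pieces.
Check: d/dz[z**4/4 + z**3/6 + z**2/8 - 2*z] = z**3 + z**2/2 + z/4 - 2 = f(z).

An antiderivative is F(z) = z**4/4 + z**3/6 + z**2/8 - 2*z.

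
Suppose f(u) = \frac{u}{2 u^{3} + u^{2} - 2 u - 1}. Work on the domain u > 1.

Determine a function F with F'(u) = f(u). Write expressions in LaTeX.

The denominator factors as \left(u - 1\right) \left(u + 1\right) \left(2 u + 1\right); partial fractions split f into directly integrable pieces: \frac{2}{3 \left(2 u + 1\right)} - \frac{1}{2 \left(u + 1\right)} + \frac{1}{6 \left(u - 1\right)}.
Check: d/du[\frac{\log{\left(u - 1 \right)} + 2 \log{\left(u + \frac{1}{2} \right)} - 3 \log{\left(u + 1 \right)}}{6}] = \frac{u}{2 u^{3} + u^{2} - 2 u - 1} = f(u).

An antiderivative is F(u) = \frac{\log{\left(u - 1 \right)} + 2 \log{\left(u + \frac{1}{2} \right)} - 3 \log{\left(u + 1 \right)}}{6}.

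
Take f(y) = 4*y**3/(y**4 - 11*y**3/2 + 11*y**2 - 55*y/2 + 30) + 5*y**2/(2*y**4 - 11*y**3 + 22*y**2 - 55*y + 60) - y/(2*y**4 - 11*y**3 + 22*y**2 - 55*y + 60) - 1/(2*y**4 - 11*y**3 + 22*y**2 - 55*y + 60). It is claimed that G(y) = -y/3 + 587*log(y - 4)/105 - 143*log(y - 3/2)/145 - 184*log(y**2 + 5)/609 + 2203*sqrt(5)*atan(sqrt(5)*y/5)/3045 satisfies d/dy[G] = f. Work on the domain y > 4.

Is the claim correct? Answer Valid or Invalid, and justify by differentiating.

Invalid: d/dy[G] - f = -1/3, which is not 0.

d/dy[G] = (-2*y**4 + 35*y**3 - 7*y**2 + 52*y - 63)/(6*y**4 - 33*y**3 + 66*y**2 - 165*y + 180)
d/dy[G] - f(y) = -1/3 != 0.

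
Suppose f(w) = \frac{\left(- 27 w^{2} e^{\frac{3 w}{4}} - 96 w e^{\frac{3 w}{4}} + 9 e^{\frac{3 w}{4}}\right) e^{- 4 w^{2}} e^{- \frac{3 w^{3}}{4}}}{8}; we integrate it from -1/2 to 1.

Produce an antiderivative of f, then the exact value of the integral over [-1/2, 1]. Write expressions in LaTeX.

f has the shape u'v + uv' for u = \frac{3 e^{\frac{w}{2}}}{2} and v = e^{- \frac{3 w^{3}}{4} - 4 w^{2} + \frac{w}{4}} — it is the derivative of the product u*v.
F(w) = \frac{3 e^{\frac{3 w}{4}} e^{- 4 w^{2}} e^{- \frac{3 w^{3}}{4}}}{2} is an antiderivative of f.
Check: d/dw[\frac{3 e^{\frac{3 w}{4}} e^{- 4 w^{2}} e^{- \frac{3 w^{3}}{4}}}{2}] = \frac{\left(- 27 w^{2} e^{\frac{3 w}{4}} - 96 w e^{\frac{3 w}{4}} + 9 e^{\frac{3 w}{4}}\right) e^{- 4 w^{2}} e^{- \frac{3 w^{3}}{4}}}{8} = f(w).
F(1) = \frac{3}{2 e^{4}}; F(-1/2) = \frac{3}{2 e^{\frac{41}{32}}}.
Integral = F(1) - F(-1/2) = - \frac{3}{2 e^{\frac{41}{32}}} + \frac{3}{2 e^{4}}.

Antiderivative: F(w) = \frac{3 e^{\frac{3 w}{4}} e^{- 4 w^{2}} e^{- \frac{3 w^{3}}{4}}}{2}; value = - \frac{3}{2 e^{\frac{41}{32}}} + \frac{3}{2 e^{4}}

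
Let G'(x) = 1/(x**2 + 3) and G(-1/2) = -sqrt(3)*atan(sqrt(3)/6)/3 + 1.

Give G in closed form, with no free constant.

A candidate passes only if d/dx[G] lands on the given G'(x) exactly.
A general antiderivative is sqrt(3)*atan(sqrt(3)*x/3)/3 + C.
The condition gives C = -sqrt(3)*atan(sqrt(3)/6)/3 + 1 - (-sqrt(3)*atan(sqrt(3)/6)/3) = 1.
So G(x) = sqrt(3)*atan(sqrt(3)*x/3)/3 + 1.
Check: d/dx[sqrt(3)*atan(sqrt(3)*x/3)/3 + 1] = 1/(x**2 + 3) = G'(x).

G(x) = sqrt(3)*atan(sqrt(3)*x/3)/3 + 1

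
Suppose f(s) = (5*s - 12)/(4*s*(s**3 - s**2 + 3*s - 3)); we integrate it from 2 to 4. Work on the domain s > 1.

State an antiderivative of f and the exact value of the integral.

Antiderivative: F(s) = log(s) - 7*log(s - 1)/16 - 9*log(s**2 + 3)/32 + 7*sqrt(3)*atan(sqrt(3)*s/3)/48; value = -9*log(19)/32 - log(2) - 7*log(3)/16 - 7*sqrt(3)*atan(2*sqrt(3)/3)/48 + 7*sqrt(3)*atan(4*sqrt(3)/3)/48 + 9*log(7)/32 + log(4)

Factor the denominator (4*s*(s - 1)*(s**2 + 3)) and decompose: f = -(9*s - 7)/(16*(s**2 + 3)) - 7/(16*(s - 1)) + 1/s; each piece integrates to a log, atan, or power term.
F(s) = log(s) - 7*log(s - 1)/16 - 9*log(s**2 + 3)/32 + 7*sqrt(3)*atan(sqrt(3)*s/3)/48 is an antiderivative of f.
Check: d/ds[log(s) - 7*log(s - 1)/16 - 9*log(s**2 + 3)/32 + 7*sqrt(3)*atan(sqrt(3)*s/3)/48] = (5*s - 12)/(4*s**4 - 4*s**3 + 12*s**2 - 12*s), which equals f(s).
F(4) = -9*log(19)/32 - 7*log(3)/16 + 7*sqrt(3)*atan(4*sqrt(3)/3)/48 + log(4); F(2) = -9*log(7)/32 + 7*sqrt(3)*atan(2*sqrt(3)/3)/48 + log(2).
Integral = F(4) - F(2) = -9*log(19)/32 - log(2) - 7*log(3)/16 - 7*sqrt(3)*atan(2*sqrt(3)/3)/48 + 7*sqrt(3)*atan(4*sqrt(3)/3)/48 + 9*log(7)/32 + log(4).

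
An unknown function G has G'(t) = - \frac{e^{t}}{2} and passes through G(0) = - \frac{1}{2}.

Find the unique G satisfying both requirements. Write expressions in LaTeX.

G(t) = - \frac{e^{t}}{2}

Since d/dt undoes antidifferentiation here, G(t) must give back the stated G'(t).
A general antiderivative is - \frac{e^{t}}{2} + C.
The condition gives C = - \frac{1}{2} - (- \frac{1}{2}) = 0.
So G(t) = - \frac{e^{t}}{2}.
Check: d/dt[- \frac{e^{t}}{2}] = - \frac{e^{t}}{2} = G'(t).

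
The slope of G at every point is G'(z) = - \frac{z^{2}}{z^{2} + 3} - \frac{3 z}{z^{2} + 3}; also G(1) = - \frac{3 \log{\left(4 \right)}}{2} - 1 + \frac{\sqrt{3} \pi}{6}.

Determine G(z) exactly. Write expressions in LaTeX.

G(z) = - z - \frac{3 \log{\left(z^{2} + 3 \right)}}{2} + \sqrt{3} \operatorname{atan}{\left(\frac{\sqrt{3} z}{3} \right)}

The integrand splits into summands that can be handled one at a time.
A general antiderivative is - z - \frac{3 \log{\left(z^{2} + 3 \right)}}{2} + \sqrt{3} \operatorname{atan}{\left(\frac{\sqrt{3} z}{3} \right)} + C.
The condition gives C = - \frac{3 \log{\left(4 \right)}}{2} - 1 + \frac{\sqrt{3} \pi}{6} - (- \frac{3 \log{\left(4 \right)}}{2} - 1 + \frac{\sqrt{3} \pi}{6}) = 0.
So G(z) = - z - \frac{3 \log{\left(z^{2} + 3 \right)}}{2} + \sqrt{3} \operatorname{atan}{\left(\frac{\sqrt{3} z}{3} \right)}.
Check: d/dz[- z - \frac{3 \log{\left(z^{2} + 3 \right)}}{2} + \sqrt{3} \operatorname{atan}{\left(\frac{\sqrt{3} z}{3} \right)}] = \frac{- z^{2} - 3 z}{z^{2} + 3}, which equals G'(z).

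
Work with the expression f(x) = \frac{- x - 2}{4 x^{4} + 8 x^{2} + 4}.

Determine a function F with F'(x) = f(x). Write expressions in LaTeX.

An antiderivative F(x) passes only if d/dx[F] lands on f(x) exactly.
Check: d/dx[- \frac{2 x}{8 x^{2} + 8} - \frac{\operatorname{atan}{\left(x \right)}}{4} + \frac{1}{8 x^{2} + 8}] = \frac{- x - 2}{4 x^{4} + 8 x^{2} + 4} = f(x).

An antiderivative is F(x) = - \frac{2 x}{8 x^{2} + 8} - \frac{\operatorname{atan}{\left(x \right)}}{4} + \frac{1}{8 x^{2} + 8}.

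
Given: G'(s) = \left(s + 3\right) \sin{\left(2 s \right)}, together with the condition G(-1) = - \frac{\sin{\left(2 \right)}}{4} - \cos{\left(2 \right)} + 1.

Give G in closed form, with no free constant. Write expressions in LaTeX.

Any candidate G(s) must reproduce the stated G'(s) exactly.
A general antiderivative is - \frac{s \cos{\left(2 s \right)}}{2} + \frac{\sin{\left(2 s \right)}}{4} - \frac{3 \cos{\left(2 s \right)}}{2} + C.
The condition gives C = - \frac{\sin{\left(2 \right)}}{4} - \cos{\left(2 \right)} + 1 - (- \frac{\sin{\left(2 \right)}}{4} - \cos{\left(2 \right)}) = 1.
So G(s) = - \frac{2 s \cos{\left(2 s \right)} - \sin{\left(2 s \right)} + 6 \cos{\left(2 s \right)} - 4}{4}.
Check: d/ds[- \frac{2 s \cos{\left(2 s \right)} - \sin{\left(2 s \right)} + 6 \cos{\left(2 s \right)} - 4}{4}] = s \sin{\left(2 s \right)} + 3 \sin{\left(2 s \right)}, which equals G'(s).

G(s) = - \frac{2 s \cos{\left(2 s \right)} - \sin{\left(2 s \right)} + 6 \cos{\left(2 s \right)} - 4}{4}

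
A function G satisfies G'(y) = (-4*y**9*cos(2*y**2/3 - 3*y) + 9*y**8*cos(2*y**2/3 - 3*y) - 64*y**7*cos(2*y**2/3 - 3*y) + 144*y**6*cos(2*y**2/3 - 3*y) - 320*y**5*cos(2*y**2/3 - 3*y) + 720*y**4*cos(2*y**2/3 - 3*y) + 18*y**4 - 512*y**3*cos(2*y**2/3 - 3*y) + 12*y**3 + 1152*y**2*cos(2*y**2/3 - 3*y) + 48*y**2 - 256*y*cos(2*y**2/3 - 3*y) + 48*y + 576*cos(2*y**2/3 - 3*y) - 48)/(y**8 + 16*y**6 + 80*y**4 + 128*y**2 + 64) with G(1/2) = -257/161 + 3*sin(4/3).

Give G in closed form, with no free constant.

Recover the given G'(y) by differentiating a candidate G(y); any mismatch rules it out.
A general antiderivative is (-3*y - 3/2)/(y**4/2 + 4*y**2 + 4) - 3*sin(2*y**2/3 - 3*y) + C.
The condition gives C = -257/161 + 3*sin(4/3) - (-96/161 + 3*sin(4/3)) = -1.
So G(y) = (-3*y**4*sin(2*y**2/3 - 3*y) - y**4 - 24*y**2*sin(2*y**2/3 - 3*y) - 8*y**2 - 6*y - 24*sin(2*y**2/3 - 3*y) - 11)/(y**4 + 8*y**2 + 8).
Check: d/dy[(-3*y**4*sin(2*y**2/3 - 3*y) - y**4 - 24*y**2*sin(2*y**2/3 - 3*y) - 8*y**2 - 6*y - 24*sin(2*y**2/3 - 3*y) - 11)/(y**4 + 8*y**2 + 8)] = (-4*y**9*cos(2*y**2/3 - 3*y) + 9*y**8*cos(2*y**2/3 - 3*y) - 64*y**7*cos(2*y**2/3 - 3*y) + 144*y**6*cos(2*y**2/3 - 3*y) - 320*y**5*cos(2*y**2/3 - 3*y) + 720*y**4*cos(2*y**2/3 - 3*y) + 18*y**4 - 512*y**3*cos(2*y**2/3 - 3*y) + 12*y**3 + 1152*y**2*cos(2*y**2/3 - 3*y) + 48*y**2 - 256*y*cos(2*y**2/3 - 3*y) + 48*y + 576*cos(2*y**2/3 - 3*y) - 48)/(y**8 + 16*y**6 + 80*y**4 + 128*y**2 + 64) = G'(y).

G(y) = (-3*y**4*sin(2*y**2/3 - 3*y) - y**4 - 24*y**2*sin(2*y**2/3 - 3*y) - 8*y**2 - 6*y - 24*sin(2*y**2/3 - 3*y) - 11)/(y**4 + 8*y**2 + 8)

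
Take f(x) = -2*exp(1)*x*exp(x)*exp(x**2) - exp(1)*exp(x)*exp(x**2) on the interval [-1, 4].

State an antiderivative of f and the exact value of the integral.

Recognize the product-rule pattern: f = u'v + uv' with u = -exp(x), v = exp(x**2 + 1), so integration by parts undoes it.
F(x) = -exp(x)*exp(x**2 + 1) is an antiderivative of f.
Check: d/dx[-exp(x)*exp(x**2 + 1)] = -2*exp(1)*x*exp(x)*exp(x**2) - exp(1)*exp(x)*exp(x**2) = f(x).
F(4) = -exp(21); F(-1) = -exp(1).
Integral = F(4) - F(-1) = exp(1) - exp(21).

Antiderivative: F(x) = -exp(x)*exp(x**2 + 1); value = exp(1) - exp(21)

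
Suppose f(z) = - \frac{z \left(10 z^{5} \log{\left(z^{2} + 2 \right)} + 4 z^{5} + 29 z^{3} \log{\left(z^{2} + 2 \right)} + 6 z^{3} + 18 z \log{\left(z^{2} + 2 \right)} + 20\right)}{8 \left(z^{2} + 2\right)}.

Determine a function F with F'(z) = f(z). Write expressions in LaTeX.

An antiderivative is F(z) = - \frac{\left(2 z^{5} + 3 z^{3} + 10\right) \log{\left(z^{2} + 2 \right)}}{8}.

Recognize the product-rule pattern: f = u'v + uv' with u = - \frac{z^{5}}{4} - \frac{3 z^{3}}{8} - \frac{5}{4}, v = \log{\left(z^{2} + 2 \right)}, so integration by parts undoes it.
Check: d/dz[- \frac{\left(2 z^{5} + 3 z^{3} + 10\right) \log{\left(z^{2} + 2 \right)}}{8}] = \frac{- 10 z^{6} \log{\left(z^{2} + 2 \right)} - 4 z^{6} - 29 z^{4} \log{\left(z^{2} + 2 \right)} - 6 z^{4} - 18 z^{2} \log{\left(z^{2} + 2 \right)} - 20 z}{8 z^{2} + 16}, which equals f(z).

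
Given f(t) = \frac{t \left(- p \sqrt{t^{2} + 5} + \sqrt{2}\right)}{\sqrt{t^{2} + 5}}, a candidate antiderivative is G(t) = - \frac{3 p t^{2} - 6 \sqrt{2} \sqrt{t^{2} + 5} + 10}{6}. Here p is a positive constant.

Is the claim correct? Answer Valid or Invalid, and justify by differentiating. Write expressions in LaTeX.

d/dt[G] = \frac{- p t \sqrt{t^{2} + 5} + \sqrt{2} t}{\sqrt{t^{2} + 5}}
This equals f(t) exactly, so the claim holds.

Valid - the claim checks out under differentiation.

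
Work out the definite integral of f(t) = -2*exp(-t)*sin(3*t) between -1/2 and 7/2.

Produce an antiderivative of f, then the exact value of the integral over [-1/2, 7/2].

Antiderivative: F(t) = (sin(3*t) + 3*cos(3*t))*exp(-t)/5; value = -3*exp(1/2)*cos(3/2)/5 + 3*exp(-7/2)*cos(21/2)/5 + exp(-7/2)*sin(21/2)/5 + exp(1/2)*sin(3/2)/5

Since d/dt undoes antidifferentiation here, F'(t) = f(t) is required of F(t).
F(t) = (sin(3*t) + 3*cos(3*t))*exp(-t)/5 is an antiderivative of f.
Check: d/dt[(sin(3*t) + 3*cos(3*t))*exp(-t)/5] = -2*exp(-t)*sin(3*t) = f(t).
F(7/2) = 3*exp(-7/2)*cos(21/2)/5 + exp(-7/2)*sin(21/2)/5; F(-1/2) = -exp(1/2)*sin(3/2)/5 + 3*exp(1/2)*cos(3/2)/5.
Integral = F(7/2) - F(-1/2) = -3*exp(1/2)*cos(3/2)/5 + 3*exp(-7/2)*cos(21/2)/5 + exp(-7/2)*sin(21/2)/5 + exp(1/2)*sin(3/2)/5.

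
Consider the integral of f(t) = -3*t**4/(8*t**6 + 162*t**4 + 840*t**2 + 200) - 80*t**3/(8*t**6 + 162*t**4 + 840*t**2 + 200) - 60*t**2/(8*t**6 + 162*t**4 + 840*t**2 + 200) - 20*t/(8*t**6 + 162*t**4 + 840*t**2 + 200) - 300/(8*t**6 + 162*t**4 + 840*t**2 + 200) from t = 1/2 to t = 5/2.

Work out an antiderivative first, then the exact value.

Antiderivative: F(t) = -3*atan(2*t)/4 + 5/(2*(t**2/2 + 5)); value = -3*atan(5)/4 - 96/533 + 3*pi/16

The integrand splits into summands that can be handled one at a time.
F(t) = -3*atan(2*t)/4 + 5/(2*(t**2/2 + 5)) is an antiderivative of f.
Check: d/dt[-3*atan(2*t)/4 + 5/(2*(t**2/2 + 5))] = (-3*t**4 - 80*t**3 - 60*t**2 - 20*t - 300)/(8*t**6 + 162*t**4 + 840*t**2 + 200), which equals f(t).
F(5/2) = 4/13 - 3*atan(5)/4; F(1/2) = 20/41 - 3*pi/16.
Integral = F(5/2) - F(1/2) = -3*atan(5)/4 - 96/533 + 3*pi/16.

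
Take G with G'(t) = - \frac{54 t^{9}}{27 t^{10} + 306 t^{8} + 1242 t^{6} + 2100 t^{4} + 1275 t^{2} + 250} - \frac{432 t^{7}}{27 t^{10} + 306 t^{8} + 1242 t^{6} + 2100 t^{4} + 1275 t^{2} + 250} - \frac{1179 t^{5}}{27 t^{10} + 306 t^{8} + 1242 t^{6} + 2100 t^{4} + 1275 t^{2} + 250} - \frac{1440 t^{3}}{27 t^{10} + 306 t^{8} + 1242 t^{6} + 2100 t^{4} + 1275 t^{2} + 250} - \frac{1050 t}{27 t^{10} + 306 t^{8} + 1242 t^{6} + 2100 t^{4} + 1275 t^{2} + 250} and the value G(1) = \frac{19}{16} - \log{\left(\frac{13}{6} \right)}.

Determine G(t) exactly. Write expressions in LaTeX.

Integrate term by term and add the pieces.
A general antiderivative is - \log{\left(\frac{t^{2}}{2} + \frac{5}{3} \right)} + \frac{5}{4 \left(t^{4} + 4 t^{2} + \frac{5}{3}\right)} + C.
The condition gives C = \frac{19}{16} - \log{\left(\frac{13}{6} \right)} - (\frac{3}{16} - \log{\left(\frac{13}{6} \right)}) = 1.
So G(t) = - \log{\left(\frac{t^{2}}{2} + \frac{5}{3} \right)} + 1 + \frac{5}{4 \left(t^{4} + 4 t^{2} + \frac{5}{3}\right)}.
Check: d/dt[- \log{\left(\frac{t^{2}}{2} + \frac{5}{3} \right)} + 1 + \frac{5}{4 \left(t^{4} + 4 t^{2} + \frac{5}{3}\right)}] = \frac{- 54 t^{9} - 432 t^{7} - 1179 t^{5} - 1440 t^{3} - 1050 t}{27 t^{10} + 306 t^{8} + 1242 t^{6} + 2100 t^{4} + 1275 t^{2} + 250}, which equals G'(t).

G(t) = - \log{\left(\frac{t^{2}}{2} + \frac{5}{3} \right)} + 1 + \frac{5}{4 \left(t^{4} + 4 t^{2} + \frac{5}{3}\right)}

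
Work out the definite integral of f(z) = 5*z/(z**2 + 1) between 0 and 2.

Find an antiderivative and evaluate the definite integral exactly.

Antiderivative: F(z) = 5*log(4*z**2 + 4)/2; value = -5*log(4)/2 + 5*log(20)/2

The substitution u = 4*z**2 + 4 works: f is exactly (dF/du)*(du/dz) for that inner function.
F(z) = 5*log(4*z**2 + 4)/2 is an antiderivative of f.
Check: d/dz[5*log(4*z**2 + 4)/2] = 5*z/(z**2 + 1) = f(z).
F(2) = 5*log(20)/2; F(0) = 5*log(4)/2.
Integral = F(2) - F(0) = -5*log(4)/2 + 5*log(20)/2.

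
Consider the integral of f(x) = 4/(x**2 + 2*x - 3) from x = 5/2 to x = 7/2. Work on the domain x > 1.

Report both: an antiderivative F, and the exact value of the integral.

Antiderivative: F(x) = log(x - 1) - log(x + 3); value = -log(13/2) - log(3/2) + log(5/2) + log(11/2)

Factor the denominator ((x - 1)*(x + 3)) and decompose: f = -1/(x + 3) + 1/(x - 1); each piece integrates to a log, atan, or power term.
F(x) = log(x - 1) - log(x + 3) is an antiderivative of f.
Check: d/dx[log(x - 1) - log(x + 3)] = 4/(x**2 + 2*x - 3) = f(x).
F(7/2) = -log(13/2) + log(5/2); F(5/2) = -log(11/2) + log(3/2).
Integral = F(7/2) - F(5/2) = -log(13/2) - log(3/2) + log(5/2) + log(11/2).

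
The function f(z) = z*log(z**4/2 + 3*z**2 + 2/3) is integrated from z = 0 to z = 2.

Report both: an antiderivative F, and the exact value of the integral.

Antiderivative: F(z) = (3*z**2*log(z**4/2 + 3*z**2 + 2/3) - 6*z**2 - sqrt(69)*log(z**2 - sqrt(69)/3 + 3) + 9*log(z**2 - sqrt(69)/3 + 3) + sqrt(69)*log(z**2 + sqrt(69)/3 + 3) + 9*log(z**2 + sqrt(69)/3 + 3))/6; value = -4 - 3*log(sqrt(69)/3 + 3)/2 - sqrt(69)*log(sqrt(69)/3 + 3)/6 + sqrt(69)*log(3 - sqrt(69)/3)/6 - sqrt(69)*log(7 - sqrt(69)/3)/6 + 3*log(7 - sqrt(69)/3)/2 - 3*log(3 - sqrt(69)/3)/2 + sqrt(69)*log(sqrt(69)/3 + 7)/6 + 3*log(sqrt(69)/3 + 7)/2 + 2*log(62/3)

Since d/dz undoes antidifferentiation here, F'(z) = f(z) is required of F(z).
F(z) = (3*z**2*log(z**4/2 + 3*z**2 + 2/3) - 6*z**2 - sqrt(69)*log(z**2 - sqrt(69)/3 + 3) + 9*log(z**2 - sqrt(69)/3 + 3) + sqrt(69)*log(z**2 + sqrt(69)/3 + 3) + 9*log(z**2 + sqrt(69)/3 + 3))/6 is an antiderivative of f.
Check: d/dz[(3*z**2*log(z**4/2 + 3*z**2 + 2/3) - 6*z**2 - sqrt(69)*log(z**2 - sqrt(69)/3 + 3) + 9*log(z**2 - sqrt(69)/3 + 3) + sqrt(69)*log(z**2 + sqrt(69)/3 + 3) + 9*log(z**2 + sqrt(69)/3 + 3))/6] = z*log(z**4/2 + 3*z**2 + 2/3) = f(z).
F(2) = -4 - sqrt(69)*log(7 - sqrt(69)/3)/6 + 3*log(7 - sqrt(69)/3)/2 + sqrt(69)*log(sqrt(69)/3 + 7)/6 + 3*log(sqrt(69)/3 + 7)/2 + 2*log(62/3); F(0) = 3*log(3 - sqrt(69)/3)/2 - sqrt(69)*log(3 - sqrt(69)/3)/6 + sqrt(69)*log(sqrt(69)/3 + 3)/6 + 3*log(sqrt(69)/3 + 3)/2.
Integral = F(2) - F(0) = -4 - 3*log(sqrt(69)/3 + 3)/2 - sqrt(69)*log(sqrt(69)/3 + 3)/6 + sqrt(69)*log(3 - sqrt(69)/3)/6 - sqrt(69)*log(7 - sqrt(69)/3)/6 + 3*log(7 - sqrt(69)/3)/2 - 3*log(3 - sqrt(69)/3)/2 + sqrt(69)*log(sqrt(69)/3 + 7)/6 + 3*log(sqrt(69)/3 + 7)/2 + 2*log(62/3).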